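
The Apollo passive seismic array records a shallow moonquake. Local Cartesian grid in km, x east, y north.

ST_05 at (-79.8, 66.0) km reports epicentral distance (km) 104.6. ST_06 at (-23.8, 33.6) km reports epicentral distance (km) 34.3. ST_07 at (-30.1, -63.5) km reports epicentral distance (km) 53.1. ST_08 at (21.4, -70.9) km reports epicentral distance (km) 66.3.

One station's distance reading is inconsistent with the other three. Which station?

ST_06

Solve using three stations at a time. Using ST_05, ST_07, ST_08 (subtract circle equations pairwise → linear system) gives (x, y) ≈ (-12.0, -13.6).
Distances from that point to each station vs reported:
  ST_05: calculated 104.6 vs reported 104.6 → residual 0.0 km
  ST_06: calculated 48.7 vs reported 34.3 → residual 14.4 km
  ST_07: calculated 53.1 vs reported 53.1 → residual 0.0 km
  ST_08: calculated 66.3 vs reported 66.3 → residual 0.0 km
ST_05, ST_07, ST_08 are mutually consistent (residuals ≈ 0); ST_06 is off by 14.4 km.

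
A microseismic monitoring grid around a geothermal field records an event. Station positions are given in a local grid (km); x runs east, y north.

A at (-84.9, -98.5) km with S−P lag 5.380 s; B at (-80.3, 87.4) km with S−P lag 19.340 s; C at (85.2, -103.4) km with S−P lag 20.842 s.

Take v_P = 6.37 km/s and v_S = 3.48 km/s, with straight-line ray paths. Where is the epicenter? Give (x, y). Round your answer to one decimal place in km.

Distance from S−P lag: d = Δt · v_P v_S / (v_P − v_S) = Δt · (6.37·3.48)/(6.37−3.48) ≈ 7.6704·Δt.
So d_A = 41.27, d_B = 148.35, d_C = 159.87 km.
Circle about each station: (x + 84.9)² + (y + 98.5)² = 41.27²; (x + 80.3)² + (y − 87.4)² = 148.35²; (x − 85.2)² + (y + 103.4)² = 159.87².
Subtracting pairs of circle equations eliminates x²+y² and gives linear equations (the radical axes):
9.2 x + 371.8 y = -23127.92
340.2 x − 9.8 y = -22814.86
Solving the 2×2 system: x ≈ -68.8, y ≈ -60.5 km.
Check against A (with the unrounded x, y): √((x + 84.9)²+(y + 98.5)²) = 41.27 ≈ 41.27 km. ✓

-68.8 km east, -60.5 km north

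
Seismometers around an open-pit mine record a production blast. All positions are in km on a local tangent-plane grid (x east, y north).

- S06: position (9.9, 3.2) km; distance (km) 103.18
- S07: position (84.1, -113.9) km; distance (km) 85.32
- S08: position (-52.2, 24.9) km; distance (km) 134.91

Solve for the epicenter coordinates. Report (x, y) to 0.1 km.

Circle about each station: (x − 9.9)² + (y − 3.2)² = 103.18²; (x − 84.1)² + (y + 113.9)² = 85.32²; (x + 52.2)² + (y − 24.9)² = 134.91².
Subtracting the S06 equation from the S07 and S08 equations removes the quadratic terms:
148.4 x − 234.2 y = 23304.38
-124.2 x + 43.4 y = -4318.00
Solving the 2×2 system: x ≈ -0.0, y ≈ -99.5 km.

(-0.0, -99.5)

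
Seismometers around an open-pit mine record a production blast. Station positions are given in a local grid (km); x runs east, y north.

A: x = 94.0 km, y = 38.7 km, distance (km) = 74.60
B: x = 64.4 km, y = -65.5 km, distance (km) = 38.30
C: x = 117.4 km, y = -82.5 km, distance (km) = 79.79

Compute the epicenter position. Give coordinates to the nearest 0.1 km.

59.6 km east, -27.5 km north

Circle about each station: (x − 94.0)² + (y − 38.7)² = 74.60²; (x − 64.4)² + (y + 65.5)² = 38.30²; (x − 117.4)² + (y + 82.5)² = 79.79².
Subtracting the A equation from the B and C equations removes the quadratic terms:
-59.2 x − 208.4 y = 2202.19
46.8 x − 242.4 y = 9454.04
Solving the 2×2 system: x ≈ 59.6, y ≈ -27.5 km.
Check against A (with the unrounded x, y): √((x − 94.0)²+(y − 38.7)²) = 74.60 ≈ 74.60 km. ✓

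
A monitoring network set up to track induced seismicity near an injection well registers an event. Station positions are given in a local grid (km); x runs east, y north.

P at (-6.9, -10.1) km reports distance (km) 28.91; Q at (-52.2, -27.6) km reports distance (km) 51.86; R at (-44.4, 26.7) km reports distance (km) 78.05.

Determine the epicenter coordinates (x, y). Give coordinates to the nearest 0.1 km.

-1.5 km east, -38.5 km north

Circle about each station: (x + 6.9)² + (y + 10.1)² = 28.91²; (x + 52.2)² + (y + 27.6)² = 51.86²; (x + 44.4)² + (y − 26.7)² = 78.05².
Subtracting the P equation from the Q and R equations removes the quadratic terms:
-90.6 x − 35.0 y = 1483.31
-75.0 x + 73.6 y = -2721.38
Solving the 2×2 system: x ≈ -1.5, y ≈ -38.5 km.
Check against P (with the unrounded x, y): √((x + 6.9)²+(y + 10.1)²) = 28.91 ≈ 28.91 km. ✓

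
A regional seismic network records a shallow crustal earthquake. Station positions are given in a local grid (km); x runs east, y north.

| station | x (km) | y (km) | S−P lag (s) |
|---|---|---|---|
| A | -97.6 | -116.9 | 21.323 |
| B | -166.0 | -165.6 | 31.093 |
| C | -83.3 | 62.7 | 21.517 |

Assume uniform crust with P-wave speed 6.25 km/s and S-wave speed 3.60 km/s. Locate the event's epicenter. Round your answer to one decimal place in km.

Distance from S−P lag: d = Δt · v_P v_S / (v_P − v_S) = Δt · (6.25·3.60)/(6.25−3.60) ≈ 8.4906·Δt.
So d_A = 181.04, d_B = 264.00, d_C = 182.69 km.
Circle about each station: (x + 97.6)² + (y + 116.9)² = 181.04²; (x + 166.0)² + (y + 165.6)² = 264.00²; (x + 83.3)² + (y − 62.7)² = 182.69².
Subtracting the A equation from the B and C equations removes the quadratic terms:
-136.8 x − 97.4 y = -5132.53
28.6 x + 359.2 y = -12921.34
Solving the 2×2 system: x ≈ 66.9, y ≈ -41.3 km.

x ≈ 66.9 km, y ≈ -41.3 km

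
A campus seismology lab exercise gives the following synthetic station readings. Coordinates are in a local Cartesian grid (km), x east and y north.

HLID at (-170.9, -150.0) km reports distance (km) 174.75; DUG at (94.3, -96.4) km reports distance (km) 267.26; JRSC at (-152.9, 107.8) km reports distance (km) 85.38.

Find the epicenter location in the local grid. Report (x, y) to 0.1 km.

Circle about each station: (x + 170.9)² + (y + 150.0)² = 174.75²; (x − 94.3)² + (y + 96.4)² = 267.26²; (x + 152.9)² + (y − 107.8)² = 85.38².
Subtracting the HLID equation from the DUG and JRSC equations removes the quadratic terms:
530.4 x + 107.2 y = -74411.71
36.0 x + 515.6 y = 6540.26
Solving the 2×2 system: x ≈ -144.9, y ≈ 22.8 km.
Check against HLID (with the unrounded x, y): √((x + 170.9)²+(y + 150.0)²) = 174.75 ≈ 174.75 km. ✓

(-144.9, 22.8)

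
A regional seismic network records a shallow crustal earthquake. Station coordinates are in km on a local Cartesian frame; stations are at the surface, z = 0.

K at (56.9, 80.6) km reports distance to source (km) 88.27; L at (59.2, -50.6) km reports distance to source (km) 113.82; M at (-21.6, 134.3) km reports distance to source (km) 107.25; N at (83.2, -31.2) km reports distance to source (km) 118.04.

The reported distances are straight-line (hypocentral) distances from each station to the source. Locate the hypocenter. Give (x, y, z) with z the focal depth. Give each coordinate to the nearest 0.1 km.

(-9.3, 33.5, 34.5)

Each station gives a sphere (x−x_i)² + (y−y_i)² + z² = d_i² (stations at z=0).
Subtracting the K sphere from L and M: z² cancels, leaving linear equations in x and y:
4.6 x − 262.4 y = -8832.37
-157.0 x + 107.4 y = 5058.11
Solving: x ≈ -9.303, y ≈ 33.497 km (keep extra digits for the depth step; rounded: -9.3, 33.5).
Then from the K sphere: z² = 88.27² − (x − 56.9)² − (y − 80.6)² with x = -9.303, y = 33.497, so z ≈ 34.497 ≈ 34.5 km.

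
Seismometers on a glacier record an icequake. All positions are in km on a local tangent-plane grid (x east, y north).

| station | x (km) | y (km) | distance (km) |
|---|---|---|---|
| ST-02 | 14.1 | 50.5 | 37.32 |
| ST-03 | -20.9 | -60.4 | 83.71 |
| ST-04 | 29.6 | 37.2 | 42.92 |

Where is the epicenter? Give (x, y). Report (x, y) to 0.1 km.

Circle about each station: (x − 14.1)² + (y − 50.5)² = 37.32²; (x + 20.9)² + (y + 60.4)² = 83.71²; (x − 29.6)² + (y − 37.2)² = 42.92².
Subtracting the ST-02 equation from the ST-03 and ST-04 equations removes the quadratic terms:
-70.0 x − 221.8 y = -4278.67
31.0 x − 26.6 y = -938.40
Solving the 2×2 system: x ≈ -10.8, y ≈ 22.7 km.
Check against ST-02 (with the unrounded x, y): √((x − 14.1)²+(y − 50.5)²) = 37.32 ≈ 37.32 km. ✓

x ≈ -10.8 km, y ≈ 22.7 km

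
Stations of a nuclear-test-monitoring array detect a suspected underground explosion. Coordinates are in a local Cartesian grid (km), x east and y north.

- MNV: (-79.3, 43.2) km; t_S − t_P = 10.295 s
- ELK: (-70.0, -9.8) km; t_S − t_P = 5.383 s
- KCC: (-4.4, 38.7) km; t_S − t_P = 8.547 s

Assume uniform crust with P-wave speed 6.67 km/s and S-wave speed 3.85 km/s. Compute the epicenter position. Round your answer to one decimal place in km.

(-28.2, -35.4)

Distance from S−P lag: d = Δt · v_P v_S / (v_P − v_S) = Δt · (6.67·3.85)/(6.67−3.85) ≈ 9.1062·Δt.
So d_MNV = 93.75, d_ELK = 49.02, d_KCC = 77.83 km.
Circle about each station: (x + 79.3)² + (y − 43.2)² = 93.75²; (x + 70.0)² + (y + 9.8)² = 49.02²; (x + 4.4)² + (y − 38.7)² = 77.83².
Subtracting pairs of circle equations eliminates x²+y² and gives linear equations (the radical axes):
18.6 x − 106.0 y = 3227.41
149.8 x − 9.0 y = -3906.13
Solving the 2×2 system: x ≈ -28.2, y ≈ -35.4 km.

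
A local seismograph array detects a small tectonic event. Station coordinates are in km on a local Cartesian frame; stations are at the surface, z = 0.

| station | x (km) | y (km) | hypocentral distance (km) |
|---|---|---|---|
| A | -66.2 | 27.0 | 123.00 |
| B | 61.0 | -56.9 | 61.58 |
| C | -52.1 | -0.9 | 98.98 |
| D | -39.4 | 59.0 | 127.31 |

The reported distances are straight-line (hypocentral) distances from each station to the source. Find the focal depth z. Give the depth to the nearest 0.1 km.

z ≈ 47.4 km

Each station gives a sphere (x−x_i)² + (y−y_i)² + z² = d_i² (stations at z=0).
Subtracting the A sphere from B and C: z² cancels, leaving linear equations in x and y:
254.4 x − 167.8 y = 13184.07
28.2 x − 55.8 y = 2935.74
Solving: x ≈ 25.683, y ≈ -39.632 km (keep extra digits for the depth step; rounded: 25.7, -39.6).
Then from the A sphere: z² = 123.00² − (x + 66.2)² − (y − 27.0)² with x = 25.683, y = -39.632, so z ≈ 47.399 ≈ 47.4 km.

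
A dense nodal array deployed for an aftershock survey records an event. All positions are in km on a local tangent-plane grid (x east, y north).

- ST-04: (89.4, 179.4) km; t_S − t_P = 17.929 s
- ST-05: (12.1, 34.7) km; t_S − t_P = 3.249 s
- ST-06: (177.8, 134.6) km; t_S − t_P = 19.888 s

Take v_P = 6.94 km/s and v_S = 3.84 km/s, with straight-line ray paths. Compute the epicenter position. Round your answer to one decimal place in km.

Distance from S−P lag: d = Δt · v_P v_S / (v_P − v_S) = Δt · (6.94·3.84)/(6.94−3.84) ≈ 8.5966·Δt.
So d_ST-04 = 154.13, d_ST-05 = 27.93, d_ST-06 = 170.97 km.
Circle about each station: (x − 89.4)² + (y − 179.4)² = 154.13²; (x − 12.1)² + (y − 34.7)² = 27.93²; (x − 177.8)² + (y − 134.6)² = 170.97².
Subtracting the ST-04 equation from the ST-05 and ST-06 equations removes the quadratic terms:
-154.6 x − 289.4 y = -15850.25
176.8 x − 89.6 y = 4078.60
Solving the 2×2 system: x ≈ 40.0, y ≈ 33.4 km.

40.0 km east, 33.4 km north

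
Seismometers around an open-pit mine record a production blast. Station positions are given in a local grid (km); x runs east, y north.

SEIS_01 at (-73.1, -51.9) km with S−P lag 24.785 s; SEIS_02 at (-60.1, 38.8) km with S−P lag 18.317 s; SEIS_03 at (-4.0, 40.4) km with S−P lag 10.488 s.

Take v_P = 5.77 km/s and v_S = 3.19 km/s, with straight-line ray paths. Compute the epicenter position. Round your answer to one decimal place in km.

69.9 km east, 52.1 km north

Distance from S−P lag: d = Δt · v_P v_S / (v_P − v_S) = Δt · (5.77·3.19)/(5.77−3.19) ≈ 7.1342·Δt.
So d_SEIS_01 = 176.82, d_SEIS_02 = 130.68, d_SEIS_03 = 74.82 km.
Circle about each station: (x + 73.1)² + (y + 51.9)² = 176.82²; (x + 60.1)² + (y − 38.8)² = 130.68²; (x + 4.0)² + (y − 40.4)² = 74.82².
Subtracting the SEIS_01 equation from the SEIS_02 and SEIS_03 equations removes the quadratic terms:
26.0 x + 181.4 y = 11268.28
138.2 x + 184.6 y = 19278.22
Solving the 2×2 system: x ≈ 69.9, y ≈ 52.1 km.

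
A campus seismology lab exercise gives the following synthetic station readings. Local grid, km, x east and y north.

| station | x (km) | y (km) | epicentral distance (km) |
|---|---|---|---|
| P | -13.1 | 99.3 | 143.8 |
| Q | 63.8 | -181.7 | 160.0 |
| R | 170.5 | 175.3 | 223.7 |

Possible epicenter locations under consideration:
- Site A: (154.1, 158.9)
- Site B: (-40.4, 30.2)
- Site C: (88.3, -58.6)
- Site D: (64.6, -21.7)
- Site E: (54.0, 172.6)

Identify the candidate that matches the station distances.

Site D

For each candidate, compare |candidate − station| to the reported distance:
Site A: residuals P 33.7, Q 192.4, R 200.5 → max 200.5 km
Site B: residuals P 69.5, Q 76.1, R 32.3 → max 76.1 km
Site C: residuals P 43.9, Q 34.5, R 24.2 → max 43.9 km
Site D: residuals P 0.0, Q 0.0, R 0.0 → max 0.0 km
Site E: residuals P 44.4, Q 194.4, R 107.2 → max 194.4 km
Only Site D has all residuals ≈ 0.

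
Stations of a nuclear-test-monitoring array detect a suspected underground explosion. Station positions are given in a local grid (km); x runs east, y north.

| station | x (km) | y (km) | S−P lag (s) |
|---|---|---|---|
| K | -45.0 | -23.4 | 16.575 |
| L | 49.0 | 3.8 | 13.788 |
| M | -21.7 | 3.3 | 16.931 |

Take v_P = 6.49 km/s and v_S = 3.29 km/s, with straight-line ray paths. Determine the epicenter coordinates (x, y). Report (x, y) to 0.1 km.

(44.7, -88.1)

Distance from S−P lag: d = Δt · v_P v_S / (v_P − v_S) = Δt · (6.49·3.29)/(6.49−3.29) ≈ 6.6725·Δt.
So d_K = 110.60, d_L = 92.00, d_M = 112.97 km.
Circle about each station: (x + 45.0)² + (y + 23.4)² = 110.60²; (x − 49.0)² + (y − 3.8)² = 92.00²; (x + 21.7)² + (y − 3.3)² = 112.97².
Subtracting the K equation from the L and M equations removes the quadratic terms:
188.0 x + 54.4 y = 3611.24
46.6 x + 53.4 y = -2620.64
Solving the 2×2 system: x ≈ 44.7, y ≈ -88.1 km.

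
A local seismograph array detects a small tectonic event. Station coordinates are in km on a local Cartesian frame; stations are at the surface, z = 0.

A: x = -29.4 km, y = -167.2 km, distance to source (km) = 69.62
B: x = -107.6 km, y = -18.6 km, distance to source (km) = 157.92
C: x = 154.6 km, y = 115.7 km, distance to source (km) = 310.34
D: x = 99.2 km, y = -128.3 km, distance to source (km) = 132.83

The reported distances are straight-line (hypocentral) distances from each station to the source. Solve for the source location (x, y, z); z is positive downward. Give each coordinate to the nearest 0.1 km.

Each station gives a sphere (x−x_i)² + (y−y_i)² + z² = d_i² (stations at z=0).
Subtracting the A sphere from B and C: z² cancels, leaving linear equations in x and y:
-156.4 x + 297.2 y = -36988.26
368.0 x + 565.8 y = -82996.52
Solving: x ≈ -18.895, y ≈ -134.399 km (keep extra digits for the depth step; rounded: -18.9, -134.4).
Then from the A sphere: z² = 69.62² − (x + 29.4)² − (y + 167.2)² with x = -18.895, y = -134.399, so z ≈ 60.504 ≈ 60.5 km.

(-18.9, -134.4, 60.5)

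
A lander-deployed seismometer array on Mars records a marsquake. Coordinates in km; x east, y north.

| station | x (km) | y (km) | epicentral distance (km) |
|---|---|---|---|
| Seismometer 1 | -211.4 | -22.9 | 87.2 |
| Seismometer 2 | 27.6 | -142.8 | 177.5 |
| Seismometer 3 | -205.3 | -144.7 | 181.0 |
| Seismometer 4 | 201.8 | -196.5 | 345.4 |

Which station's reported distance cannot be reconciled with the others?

Solve using three stations at a time. Using Seismometer 2, Seismometer 3, Seismometer 4 (subtract circle equations pairwise → linear system) gives (x, y) ≈ (-87.3, -7.4).
Distances from that point to each station vs reported:
  Seismometer 1: calculated 125.1 vs reported 87.2 → residual 37.9 km
  Seismometer 2: calculated 177.6 vs reported 177.5 → residual 0.1 km
  Seismometer 3: calculated 181.1 vs reported 181.0 → residual 0.1 km
  Seismometer 4: calculated 345.4 vs reported 345.4 → residual 0.0 km
Seismometer 2, Seismometer 3, Seismometer 4 are mutually consistent (residuals ≈ 0); Seismometer 1 is off by 37.9 km.

Seismometer 1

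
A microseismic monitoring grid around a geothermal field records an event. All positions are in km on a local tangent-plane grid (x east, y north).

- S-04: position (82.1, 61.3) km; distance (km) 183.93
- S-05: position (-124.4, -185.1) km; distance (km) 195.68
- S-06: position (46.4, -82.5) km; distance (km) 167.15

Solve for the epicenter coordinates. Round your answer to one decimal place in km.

Circle about each station: (x − 82.1)² + (y − 61.3)² = 183.93²; (x + 124.4)² + (y + 185.1)² = 195.68²; (x − 46.4)² + (y + 82.5)² = 167.15².
Subtracting the S-04 equation from the S-05 and S-06 equations removes the quadratic terms:
-413.0 x − 492.8 y = 34778.85
-71.4 x − 287.6 y = 4352.23
Solving the 2×2 system: x ≈ -94.0, y ≈ 8.2 km.
Check against S-04 (with the unrounded x, y): √((x − 82.1)²+(y − 61.3)²) = 183.93 ≈ 183.93 km. ✓

x ≈ -94.0 km, y ≈ 8.2 km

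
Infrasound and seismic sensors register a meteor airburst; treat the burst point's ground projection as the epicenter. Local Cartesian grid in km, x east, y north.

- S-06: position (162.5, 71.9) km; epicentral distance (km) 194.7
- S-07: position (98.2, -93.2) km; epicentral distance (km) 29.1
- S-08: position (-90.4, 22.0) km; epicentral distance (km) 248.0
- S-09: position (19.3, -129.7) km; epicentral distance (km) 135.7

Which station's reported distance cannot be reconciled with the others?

Solve using three stations at a time. Using S-06, S-07, S-08 (subtract circle equations pairwise → linear system) gives (x, y) ≈ (115.0, -116.9).
Distances from that point to each station vs reported:
  S-06: calculated 194.7 vs reported 194.7 → residual 0.0 km
  S-07: calculated 29.1 vs reported 29.1 → residual 0.0 km
  S-08: calculated 248.0 vs reported 248.0 → residual 0.0 km
  S-09: calculated 96.6 vs reported 135.7 → residual 39.1 km
S-06, S-07, S-08 are mutually consistent (residuals ≈ 0); S-09 is off by 39.1 km.

S-09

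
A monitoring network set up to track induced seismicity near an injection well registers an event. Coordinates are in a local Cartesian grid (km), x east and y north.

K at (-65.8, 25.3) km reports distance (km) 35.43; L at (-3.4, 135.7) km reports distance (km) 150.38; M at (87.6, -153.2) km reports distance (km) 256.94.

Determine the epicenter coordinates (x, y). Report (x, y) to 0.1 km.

(-101.0, 21.3)

Circle about each station: (x + 65.8)² + (y − 25.3)² = 35.43²; (x + 3.4)² + (y − 135.7)² = 150.38²; (x − 87.6)² + (y + 153.2)² = 256.94².
Subtracting pairs of circle equations eliminates x²+y² and gives linear equations (the radical axes):
124.8 x + 220.8 y = -7902.54
306.8 x − 357.0 y = -38588.61
Solving the 2×2 system: x ≈ -101.0, y ≈ 21.3 km.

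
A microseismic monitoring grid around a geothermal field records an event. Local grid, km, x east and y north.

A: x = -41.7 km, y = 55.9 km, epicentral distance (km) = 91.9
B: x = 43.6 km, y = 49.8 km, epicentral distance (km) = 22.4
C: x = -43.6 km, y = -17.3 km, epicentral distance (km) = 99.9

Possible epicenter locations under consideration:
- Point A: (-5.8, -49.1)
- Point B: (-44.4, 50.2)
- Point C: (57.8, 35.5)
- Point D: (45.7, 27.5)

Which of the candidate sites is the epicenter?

Point D

For each candidate, compare |candidate − station| to the reported distance:
Point A: residuals A 19.1, B 88.2, C 50.5 → max 88.2 km
Point B: residuals A 85.6, B 65.6, C 32.4 → max 85.6 km
Point C: residuals A 9.7, B 2.2, C 14.4 → max 14.4 km
Point D: residuals A 0.0, B 0.0, C 0.0 → max 0.0 km
Only Point D has all residuals ≈ 0.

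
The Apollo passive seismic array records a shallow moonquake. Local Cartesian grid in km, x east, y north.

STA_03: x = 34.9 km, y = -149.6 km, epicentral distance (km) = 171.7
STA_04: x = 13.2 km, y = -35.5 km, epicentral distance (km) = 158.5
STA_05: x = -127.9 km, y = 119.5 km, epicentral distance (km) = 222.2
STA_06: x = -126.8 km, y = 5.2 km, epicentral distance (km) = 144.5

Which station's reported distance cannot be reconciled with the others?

STA_06

Solve using three stations at a time. Using STA_03, STA_04, STA_05 (subtract circle equations pairwise → linear system) gives (x, y) ≈ (-130.5, -102.8).
Distances from that point to each station vs reported:
  STA_03: calculated 171.9 vs reported 171.7 → residual 0.2 km
  STA_04: calculated 158.7 vs reported 158.5 → residual 0.2 km
  STA_05: calculated 222.4 vs reported 222.2 → residual 0.2 km
  STA_06: calculated 108.1 vs reported 144.5 → residual 36.4 km
STA_03, STA_04, STA_05 are mutually consistent (residuals ≈ 0); STA_06 is off by 36.4 km.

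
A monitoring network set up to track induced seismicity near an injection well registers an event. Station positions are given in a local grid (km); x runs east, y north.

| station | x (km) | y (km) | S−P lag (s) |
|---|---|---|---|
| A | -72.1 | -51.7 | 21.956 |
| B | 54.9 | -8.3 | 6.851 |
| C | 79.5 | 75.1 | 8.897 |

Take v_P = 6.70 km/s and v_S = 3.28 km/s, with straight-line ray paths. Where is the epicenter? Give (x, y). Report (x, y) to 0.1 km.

40.5 km east, 33.3 km north

Distance from S−P lag: d = Δt · v_P v_S / (v_P − v_S) = Δt · (6.70·3.28)/(6.70−3.28) ≈ 6.4257·Δt.
So d_A = 141.08, d_B = 44.02, d_C = 57.17 km.
Circle about each station: (x + 72.1)² + (y + 51.7)² = 141.08²; (x − 54.9)² + (y + 8.3)² = 44.02²; (x − 79.5)² + (y − 75.1)² = 57.17².
Subtracting the A equation from the B and C equations removes the quadratic terms:
254.0 x + 86.8 y = 13177.41
303.2 x + 253.6 y = 20724.12
Solving the 2×2 system: x ≈ 40.5, y ≈ 33.3 km.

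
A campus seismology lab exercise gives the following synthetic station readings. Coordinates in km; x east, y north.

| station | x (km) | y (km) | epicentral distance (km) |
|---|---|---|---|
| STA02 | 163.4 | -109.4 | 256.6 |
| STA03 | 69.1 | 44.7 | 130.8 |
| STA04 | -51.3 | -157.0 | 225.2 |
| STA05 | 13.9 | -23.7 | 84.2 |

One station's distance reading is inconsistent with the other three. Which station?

STA04

Solve using three stations at a time. Using STA02, STA03, STA05 (subtract circle equations pairwise → linear system) gives (x, y) ≈ (-59.1, 18.5).
Distances from that point to each station vs reported:
  STA02: calculated 256.6 vs reported 256.6 → residual 0.0 km
  STA03: calculated 130.9 vs reported 130.8 → residual 0.1 km
  STA04: calculated 175.6 vs reported 225.2 → residual 49.6 km
  STA05: calculated 84.3 vs reported 84.2 → residual 0.1 km
STA02, STA03, STA05 are mutually consistent (residuals ≈ 0); STA04 is off by 49.6 km.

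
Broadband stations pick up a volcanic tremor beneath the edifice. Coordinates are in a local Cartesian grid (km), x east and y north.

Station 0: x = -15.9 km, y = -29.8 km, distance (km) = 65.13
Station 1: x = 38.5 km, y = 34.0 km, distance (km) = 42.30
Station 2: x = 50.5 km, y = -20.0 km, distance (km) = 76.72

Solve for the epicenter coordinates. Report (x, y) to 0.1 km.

Circle about each station: (x + 15.9)² + (y + 29.8)² = 65.13²; (x − 38.5)² + (y − 34.0)² = 42.30²; (x − 50.5)² + (y + 20.0)² = 76.72².
Subtracting pairs of circle equations eliminates x²+y² and gives linear equations (the radical axes):
108.8 x + 127.6 y = 3950.03
132.8 x + 19.6 y = 165.36
Solving the 2×2 system: x ≈ -3.8, y ≈ 34.2 km.

(-3.8, 34.2)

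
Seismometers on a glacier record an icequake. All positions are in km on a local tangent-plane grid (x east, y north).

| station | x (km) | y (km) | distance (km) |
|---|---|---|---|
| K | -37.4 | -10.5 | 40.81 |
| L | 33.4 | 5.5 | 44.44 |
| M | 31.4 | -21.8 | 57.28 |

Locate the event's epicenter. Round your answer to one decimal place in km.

-9.0 km east, 18.8 km north

Circle about each station: (x + 37.4)² + (y + 10.5)² = 40.81²; (x − 33.4)² + (y − 5.5)² = 44.44²; (x − 31.4)² + (y + 21.8)² = 57.28².
Subtracting the K equation from the L and M equations removes the quadratic terms:
141.6 x + 32.0 y = -672.66
137.6 x − 22.6 y = -1663.35
Solving the 2×2 system: x ≈ -9.0, y ≈ 18.8 km.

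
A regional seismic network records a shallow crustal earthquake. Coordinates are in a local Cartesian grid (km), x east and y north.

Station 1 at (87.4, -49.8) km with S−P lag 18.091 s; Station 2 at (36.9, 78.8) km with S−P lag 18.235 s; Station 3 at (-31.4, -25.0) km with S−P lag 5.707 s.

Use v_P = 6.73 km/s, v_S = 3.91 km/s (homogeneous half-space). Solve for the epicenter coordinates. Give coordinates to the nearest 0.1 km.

-81.3 km east, -43.6 km north

Distance from S−P lag: d = Δt · v_P v_S / (v_P − v_S) = Δt · (6.73·3.91)/(6.73−3.91) ≈ 9.3313·Δt.
So d_Station 1 = 168.81, d_Station 2 = 170.16, d_Station 3 = 53.25 km.
Circle about each station: (x − 87.4)² + (y + 49.8)² = 168.81²; (x − 36.9)² + (y − 78.8)² = 170.16²; (x + 31.4)² + (y + 25.0)² = 53.25².
Subtracting pairs of circle equations eliminates x²+y² and gives linear equations (the radical axes):
-101.0 x + 257.2 y = -3005.36
-237.6 x + 49.6 y = 17153.41
Solving the 2×2 system: x ≈ -81.3, y ≈ -43.6 km.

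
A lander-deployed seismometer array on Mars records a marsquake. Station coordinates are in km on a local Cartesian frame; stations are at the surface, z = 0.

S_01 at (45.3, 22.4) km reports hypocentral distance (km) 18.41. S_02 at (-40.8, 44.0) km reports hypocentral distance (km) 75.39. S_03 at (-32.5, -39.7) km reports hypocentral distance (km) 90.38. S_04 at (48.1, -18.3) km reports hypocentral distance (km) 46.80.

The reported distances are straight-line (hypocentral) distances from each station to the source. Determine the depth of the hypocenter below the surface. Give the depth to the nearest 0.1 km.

Each station gives a sphere (x−x_i)² + (y−y_i)² + z² = d_i² (stations at z=0).
Subtracting the S_01 sphere from S_02 and S_03: z² cancels, leaving linear equations in x and y:
-172.2 x + 43.2 y = -4297.93
-155.6 x − 124.2 y = -7751.13
Solving: x ≈ 30.903, y ≈ 23.693 km (keep extra digits for the depth step; rounded: 30.9, 23.7).
Then from the S_01 sphere: z² = 18.41² − (x − 45.3)² − (y − 22.4)² with x = 30.903, y = 23.693, so z ≈ 11.401 ≈ 11.4 km.
Check against S_04 (with the unrounded solution): distance 46.79 ≈ 46.80 km. ✓

11.4 km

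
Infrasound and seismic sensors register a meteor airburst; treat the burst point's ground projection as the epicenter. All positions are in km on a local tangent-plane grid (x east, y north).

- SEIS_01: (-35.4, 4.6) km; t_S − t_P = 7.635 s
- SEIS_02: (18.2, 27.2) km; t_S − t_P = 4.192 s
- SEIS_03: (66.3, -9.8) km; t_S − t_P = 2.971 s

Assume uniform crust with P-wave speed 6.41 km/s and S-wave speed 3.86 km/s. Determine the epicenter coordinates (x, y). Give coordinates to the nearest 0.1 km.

(37.5, -8.6)

Distance from S−P lag: d = Δt · v_P v_S / (v_P − v_S) = Δt · (6.41·3.86)/(6.41−3.86) ≈ 9.7030·Δt.
So d_SEIS_01 = 74.08, d_SEIS_02 = 40.67, d_SEIS_03 = 28.83 km.
Circle about each station: (x + 35.4)² + (y − 4.6)² = 74.08²; (x − 18.2)² + (y − 27.2)² = 40.67²; (x − 66.3)² + (y + 9.8)² = 28.83².
Subtracting the SEIS_01 equation from the SEIS_02 and SEIS_03 equations removes the quadratic terms:
107.2 x + 45.2 y = 3630.56
203.4 x − 28.8 y = 7874.09
Solving the 2×2 system: x ≈ 37.5, y ≈ -8.6 km.
Check against SEIS_01 (with the unrounded x, y): √((x + 35.4)²+(y − 4.6)²) = 74.08 ≈ 74.08 km. ✓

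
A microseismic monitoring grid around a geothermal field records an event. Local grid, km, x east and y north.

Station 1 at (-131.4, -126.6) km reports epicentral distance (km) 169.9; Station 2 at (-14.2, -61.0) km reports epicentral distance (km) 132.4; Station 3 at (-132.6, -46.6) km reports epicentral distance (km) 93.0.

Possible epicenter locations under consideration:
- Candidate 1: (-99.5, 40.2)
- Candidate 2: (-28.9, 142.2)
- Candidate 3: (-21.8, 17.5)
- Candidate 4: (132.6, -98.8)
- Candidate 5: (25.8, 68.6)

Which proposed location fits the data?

Candidate 1

For each candidate, compare |candidate − station| to the reported distance:
Candidate 1: residuals Station 1 0.1, Station 2 0.0, Station 3 0.1 → max 0.1 km
Candidate 2: residuals Station 1 117.8, Station 2 71.3, Station 3 122.4 → max 122.4 km
Candidate 3: residuals Station 1 11.1, Station 2 53.5, Station 3 35.0 → max 53.5 km
Candidate 4: residuals Station 1 95.6, Station 2 19.2, Station 3 177.3 → max 177.3 km
Candidate 5: residuals Station 1 80.7, Station 2 3.2, Station 3 102.9 → max 102.9 km
Only Candidate 1 has all residuals ≈ 0.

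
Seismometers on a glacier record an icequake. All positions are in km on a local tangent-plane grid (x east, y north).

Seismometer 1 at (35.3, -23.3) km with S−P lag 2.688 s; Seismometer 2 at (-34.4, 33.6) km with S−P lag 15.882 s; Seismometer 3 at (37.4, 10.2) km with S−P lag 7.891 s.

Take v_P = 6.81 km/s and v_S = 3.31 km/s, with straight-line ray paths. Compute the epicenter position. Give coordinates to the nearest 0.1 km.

Distance from S−P lag: d = Δt · v_P v_S / (v_P − v_S) = Δt · (6.81·3.31)/(6.81−3.31) ≈ 6.4403·Δt.
So d_Seismometer 1 = 17.31, d_Seismometer 2 = 102.29, d_Seismometer 3 = 50.82 km.
Circle about each station: (x − 35.3)² + (y + 23.3)² = 17.31²; (x + 34.4)² + (y − 33.6)² = 102.29²; (x − 37.4)² + (y − 10.2)² = 50.82².
Subtracting pairs of circle equations eliminates x²+y² and gives linear equations (the radical axes):
-139.4 x + 113.8 y = -9640.27
4.2 x + 67.0 y = -2569.22
Solving the 2×2 system: x ≈ 36.0, y ≈ -40.6 km.

x ≈ 36.0 km, y ≈ -40.6 km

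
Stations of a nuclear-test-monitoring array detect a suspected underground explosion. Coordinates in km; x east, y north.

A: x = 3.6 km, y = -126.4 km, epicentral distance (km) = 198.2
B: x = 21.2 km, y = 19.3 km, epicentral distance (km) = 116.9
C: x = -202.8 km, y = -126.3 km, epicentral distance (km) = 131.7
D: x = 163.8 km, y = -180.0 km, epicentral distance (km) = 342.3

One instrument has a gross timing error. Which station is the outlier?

Solve using three stations at a time. Using A, B, D (subtract circle equations pairwise → linear system) gives (x, y) ≈ (-92.4, 47.0).
Distances from that point to each station vs reported:
  A: calculated 198.2 vs reported 198.2 → residual 0.0 km
  B: calculated 116.9 vs reported 116.9 → residual 0.0 km
  C: calculated 205.5 vs reported 131.7 → residual 73.8 km
  D: calculated 342.3 vs reported 342.3 → residual 0.0 km
A, B, D are mutually consistent (residuals ≈ 0); C is off by 73.8 km.

C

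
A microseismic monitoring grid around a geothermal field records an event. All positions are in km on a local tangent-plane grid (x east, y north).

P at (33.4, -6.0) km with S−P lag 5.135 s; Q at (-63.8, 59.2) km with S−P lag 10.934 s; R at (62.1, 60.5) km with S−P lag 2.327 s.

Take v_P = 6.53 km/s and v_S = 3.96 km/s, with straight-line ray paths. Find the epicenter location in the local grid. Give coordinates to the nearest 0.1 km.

Distance from S−P lag: d = Δt · v_P v_S / (v_P − v_S) = Δt · (6.53·3.96)/(6.53−3.96) ≈ 10.0618·Δt.
So d_P = 51.67, d_Q = 110.02, d_R = 23.41 km.
Circle about each station: (x − 33.4)² + (y + 6.0)² = 51.67²; (x + 63.8)² + (y − 59.2)² = 110.02²; (x − 62.1)² + (y − 60.5)² = 23.41².
Subtracting the P equation from the Q and R equations removes the quadratic terms:
-194.4 x + 130.4 y = -3011.09
57.4 x + 133.0 y = 8486.86
Solving the 2×2 system: x ≈ 45.2, y ≈ 44.3 km.

(45.2, 44.3)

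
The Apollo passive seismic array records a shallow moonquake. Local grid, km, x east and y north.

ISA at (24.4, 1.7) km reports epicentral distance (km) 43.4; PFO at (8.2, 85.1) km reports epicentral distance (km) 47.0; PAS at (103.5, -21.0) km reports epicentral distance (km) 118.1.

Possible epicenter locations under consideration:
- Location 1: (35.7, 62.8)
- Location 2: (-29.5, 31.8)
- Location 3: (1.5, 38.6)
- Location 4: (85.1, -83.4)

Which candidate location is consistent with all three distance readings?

Location 3

For each candidate, compare |candidate − station| to the reported distance:
Location 1: residuals ISA 18.7, PFO 11.6, PAS 10.3 → max 18.7 km
Location 2: residuals ISA 18.3, PFO 18.3, PAS 25.0 → max 25.0 km
Location 3: residuals ISA 0.0, PFO 0.0, PAS 0.0 → max 0.0 km
Location 4: residuals ISA 61.1, PFO 138.2, PAS 53.0 → max 138.2 km
Only Location 3 has all residuals ≈ 0.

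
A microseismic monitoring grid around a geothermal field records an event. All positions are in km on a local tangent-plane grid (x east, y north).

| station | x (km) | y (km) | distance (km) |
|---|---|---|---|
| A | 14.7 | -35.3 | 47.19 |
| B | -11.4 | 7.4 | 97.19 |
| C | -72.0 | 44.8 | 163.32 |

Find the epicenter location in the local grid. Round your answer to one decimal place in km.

Circle about each station: (x − 14.7)² + (y + 35.3)² = 47.19²; (x + 11.4)² + (y − 7.4)² = 97.19²; (x + 72.0)² + (y − 44.8)² = 163.32².
Subtracting pairs of circle equations eliminates x²+y² and gives linear equations (the radical axes):
-52.2 x + 85.4 y = -8496.46
-173.4 x + 160.2 y = -18717.67
Solving the 2×2 system: x ≈ 36.8, y ≈ -77.0 km.

(36.8, -77.0)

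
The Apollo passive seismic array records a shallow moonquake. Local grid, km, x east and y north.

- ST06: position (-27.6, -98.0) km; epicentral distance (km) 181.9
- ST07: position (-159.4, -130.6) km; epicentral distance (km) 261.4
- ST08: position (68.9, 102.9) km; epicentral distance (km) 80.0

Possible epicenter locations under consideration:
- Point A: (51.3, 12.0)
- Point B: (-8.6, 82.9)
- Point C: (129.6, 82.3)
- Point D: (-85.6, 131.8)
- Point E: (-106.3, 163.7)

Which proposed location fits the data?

Point B

For each candidate, compare |candidate − station| to the reported distance:
Point A: residuals ST06 46.5, ST07 7.0, ST08 12.6 → max 46.5 km
Point B: residuals ST06 0.0, ST07 0.0, ST08 0.0 → max 0.0 km
Point C: residuals ST06 57.3, ST07 97.6, ST08 15.9 → max 97.6 km
Point D: residuals ST06 55.1, ST07 11.2, ST08 77.2 → max 77.2 km
Point E: residuals ST06 91.4, ST07 37.7, ST08 105.4 → max 105.4 km
Only Point B has all residuals ≈ 0.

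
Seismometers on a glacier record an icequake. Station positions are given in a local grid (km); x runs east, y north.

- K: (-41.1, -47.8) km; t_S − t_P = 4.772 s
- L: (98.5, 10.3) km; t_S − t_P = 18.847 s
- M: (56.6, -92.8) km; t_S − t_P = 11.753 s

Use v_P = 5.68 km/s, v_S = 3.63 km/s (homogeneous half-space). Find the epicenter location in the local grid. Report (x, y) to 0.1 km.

Distance from S−P lag: d = Δt · v_P v_S / (v_P − v_S) = Δt · (5.68·3.63)/(5.68−3.63) ≈ 10.0578·Δt.
So d_K = 48.00, d_L = 189.56, d_M = 118.21 km.
Circle about each station: (x + 41.1)² + (y + 47.8)² = 48.00²; (x − 98.5)² + (y − 10.3)² = 189.56²; (x − 56.6)² + (y + 92.8)² = 118.21².
Subtracting pairs of circle equations eliminates x²+y² and gives linear equations (the radical axes):
279.2 x + 116.2 y = -27794.70
195.4 x − 90.0 y = -3828.25
Solving the 2×2 system: x ≈ -61.6, y ≈ -91.2 km.
Check against K (with the unrounded x, y): √((x + 41.1)²+(y + 47.8)²) = 47.99 ≈ 48.00 km. ✓

-61.6 km east, -91.2 km north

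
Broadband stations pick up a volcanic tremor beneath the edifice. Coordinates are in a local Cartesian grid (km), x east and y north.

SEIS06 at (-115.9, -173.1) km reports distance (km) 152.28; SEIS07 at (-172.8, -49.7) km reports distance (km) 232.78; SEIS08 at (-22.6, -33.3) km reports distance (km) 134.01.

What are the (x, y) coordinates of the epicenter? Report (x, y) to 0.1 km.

x ≈ 35.2 km, y ≈ -154.2 km

Circle about each station: (x + 115.9)² + (y + 173.1)² = 152.28²; (x + 172.8)² + (y + 49.7)² = 232.78²; (x + 22.6)² + (y + 33.3)² = 134.01².
Subtracting pairs of circle equations eliminates x²+y² and gives linear equations (the radical axes):
-113.8 x + 246.8 y = -42063.82
186.6 x + 279.6 y = -36546.25
Solving the 2×2 system: x ≈ 35.2, y ≈ -154.2 km.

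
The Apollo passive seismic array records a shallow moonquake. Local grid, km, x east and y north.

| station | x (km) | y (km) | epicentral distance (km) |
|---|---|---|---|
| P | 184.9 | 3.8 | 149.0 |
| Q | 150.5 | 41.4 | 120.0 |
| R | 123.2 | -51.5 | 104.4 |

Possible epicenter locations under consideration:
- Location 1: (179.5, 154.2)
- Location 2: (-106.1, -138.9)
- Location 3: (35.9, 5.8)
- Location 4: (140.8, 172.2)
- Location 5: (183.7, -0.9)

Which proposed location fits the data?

For each candidate, compare |candidate − station| to the reported distance:
Location 1: residuals P 1.5, Q 3.5, R 108.9 → max 108.9 km
Location 2: residuals P 175.1, Q 193.6, R 141.0 → max 193.6 km
Location 3: residuals P 0.0, Q 0.0, R 0.0 → max 0.0 km
Location 4: residuals P 25.1, Q 11.2, R 120.0 → max 120.0 km
Location 5: residuals P 144.1, Q 66.2, R 25.5 → max 144.1 km
Only Location 3 has all residuals ≈ 0.

Location 3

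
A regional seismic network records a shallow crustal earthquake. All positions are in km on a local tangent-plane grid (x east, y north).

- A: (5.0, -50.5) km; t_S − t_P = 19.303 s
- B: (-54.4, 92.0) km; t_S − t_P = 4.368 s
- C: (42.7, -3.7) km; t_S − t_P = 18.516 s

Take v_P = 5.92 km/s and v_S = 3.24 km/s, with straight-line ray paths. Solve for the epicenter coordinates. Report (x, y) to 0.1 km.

Distance from S−P lag: d = Δt · v_P v_S / (v_P − v_S) = Δt · (5.92·3.24)/(5.92−3.24) ≈ 7.1570·Δt.
So d_A = 138.15, d_B = 31.26, d_C = 132.52 km.
Circle about each station: (x − 5.0)² + (y + 50.5)² = 138.15²; (x + 54.4)² + (y − 92.0)² = 31.26²; (x − 42.7)² + (y + 3.7)² = 132.52².
Subtracting the A equation from the B and C equations removes the quadratic terms:
-118.8 x + 285.0 y = 26956.34
75.4 x + 93.6 y = 785.60
Solving the 2×2 system: x ≈ -70.5, y ≈ 65.2 km.
Check against A (with the unrounded x, y): √((x − 5.0)²+(y + 50.5)²) = 138.15 ≈ 138.15 km. ✓

(-70.5, 65.2)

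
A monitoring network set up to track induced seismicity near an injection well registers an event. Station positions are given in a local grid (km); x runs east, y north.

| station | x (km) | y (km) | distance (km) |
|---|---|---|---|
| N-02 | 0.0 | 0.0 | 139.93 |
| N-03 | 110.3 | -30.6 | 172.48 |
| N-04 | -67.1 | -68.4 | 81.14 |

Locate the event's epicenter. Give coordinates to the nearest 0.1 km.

x ≈ -24.9 km, y ≈ -137.7 km

Circle about each station: x² + y² = 139.93²; (x − 110.3)² + (y + 30.6)² = 172.48²; (x + 67.1)² + (y + 68.4)² = 81.14².
Subtracting the N-02 equation from the N-03 and N-04 equations removes the quadratic terms:
220.6 x − 61.2 y = 2933.50
-134.2 x − 136.8 y = 22177.68
Solving the 2×2 system: x ≈ -24.9, y ≈ -137.7 km.
Check against N-02 (with the unrounded x, y): √(x²+y²) = 139.92 ≈ 139.93 km. ✓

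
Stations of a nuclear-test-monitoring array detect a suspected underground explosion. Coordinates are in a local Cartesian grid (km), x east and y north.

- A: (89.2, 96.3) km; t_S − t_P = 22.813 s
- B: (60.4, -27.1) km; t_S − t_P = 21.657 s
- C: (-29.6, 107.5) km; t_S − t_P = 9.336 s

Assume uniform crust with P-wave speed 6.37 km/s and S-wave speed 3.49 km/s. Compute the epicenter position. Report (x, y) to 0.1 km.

Distance from S−P lag: d = Δt · v_P v_S / (v_P − v_S) = Δt · (6.37·3.49)/(6.37−3.49) ≈ 7.7192·Δt.
So d_A = 176.10, d_B = 167.17, d_C = 72.07 km.
Circle about each station: (x − 89.2)² + (y − 96.3)² = 176.10²; (x − 60.4)² + (y + 27.1)² = 167.17²; (x + 29.6)² + (y − 107.5)² = 72.07².
Subtracting pairs of circle equations eliminates x²+y² and gives linear equations (the radical axes):
-57.6 x − 246.8 y = -9782.36
-237.6 x + 22.4 y = 21019.21
Solving the 2×2 system: x ≈ -82.9, y ≈ 59.0 km.

-82.9 km east, 59.0 km north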